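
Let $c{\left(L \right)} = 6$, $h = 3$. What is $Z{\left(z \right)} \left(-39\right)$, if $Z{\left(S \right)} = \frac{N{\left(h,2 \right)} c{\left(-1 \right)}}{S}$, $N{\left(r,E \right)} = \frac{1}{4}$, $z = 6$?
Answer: $- \frac{39}{4} \approx -9.75$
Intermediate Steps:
$N{\left(r,E \right)} = \frac{1}{4}$
$Z{\left(S \right)} = \frac{3}{2 S}$ ($Z{\left(S \right)} = \frac{\frac{1}{4} \cdot 6}{S} = \frac{3}{2 S}$)
$Z{\left(z \right)} \left(-39\right) = \frac{3}{2 \cdot 6} \left(-39\right) = \frac{3}{2} \cdot \frac{1}{6} \left(-39\right) = \frac{1}{4} \left(-39\right) = - \frac{39}{4}$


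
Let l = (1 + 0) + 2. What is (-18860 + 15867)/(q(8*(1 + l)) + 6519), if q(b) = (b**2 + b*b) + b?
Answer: -2993/8599 ≈ -0.34806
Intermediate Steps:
l = 3 (l = 1 + 2 = 3)
q(b) = b + 2*b**2 (q(b) = (b**2 + b**2) + b = 2*b**2 + b = b + 2*b**2)
(-18860 + 15867)/(q(8*(1 + l)) + 6519) = (-18860 + 15867)/((8*(1 + 3))*(1 + 2*(8*(1 + 3))) + 6519) = -2993/((8*4)*(1 + 2*(8*4)) + 6519) = -2993/(32*(1 + 2*32) + 6519) = -2993/(32*(1 + 64) + 6519) = -2993/(32*65 + 6519) = -2993/(2080 + 6519) = -2993/8599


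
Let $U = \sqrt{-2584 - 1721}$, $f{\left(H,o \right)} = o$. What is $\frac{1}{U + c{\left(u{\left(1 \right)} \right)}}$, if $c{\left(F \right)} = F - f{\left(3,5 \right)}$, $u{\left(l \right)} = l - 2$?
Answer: $- \frac{2}{1447} - \frac{i \sqrt{4305}}{4341} \approx -0.0013822 - 0.015115 i$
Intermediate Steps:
$u{\left(l \right)} = -2 + l$
$c{\left(F \right)} = -5 + F$ ($c{\left(F \right)} = F - 5 = -5 + F$)
$U = i \sqrt{4305}$ ($U = \sqrt{-4305} = i \sqrt{4305} \approx 65.613 i$)
$\frac{1}{U + c{\left(u{\left(1 \right)} \right)}} = \frac{1}{i \sqrt{4305} + \left(-5 + \left(-2 + 1\right)\right)} = \frac{1}{i \sqrt{4305} - 6} = \frac{1}{-6 + i \sqrt{4305}}$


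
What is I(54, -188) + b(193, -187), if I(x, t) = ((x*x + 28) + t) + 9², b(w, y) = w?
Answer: 3030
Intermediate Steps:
I(x, t) = 109 + t + x² (I(x, t) = ((x² + 28) + t) + 81 = ((28 + x²) + t) + 81 = (28 + t + x²) + 81 = 109 + t + x²)
I(54, -188) + b(193, -187) = (109 - 188 + 54²) + 193 = (109 - 188 + 2916) + 193 = 2837 + 193 = 3030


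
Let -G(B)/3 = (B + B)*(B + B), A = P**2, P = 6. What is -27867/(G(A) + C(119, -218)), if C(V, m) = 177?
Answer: 9289/5125 ≈ 1.8125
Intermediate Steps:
A = 36 (A = 6**2 = 36)
G(B) = -12*B**2 (G(B) = -3*(B + B)*(B + B) = -3*2*B*2*B = -12*B**2)
-27867/(G(A) + C(119, -218)) = -27867/(-12*36**2 + 177) = -27867/(-12*1296 + 177) = -27867/(-15552 + 177) = -27867/(-15375) = -27867*(-1/15375) = 9289/5125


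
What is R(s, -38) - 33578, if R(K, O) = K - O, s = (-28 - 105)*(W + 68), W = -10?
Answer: -41254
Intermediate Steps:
s = -7714 (s = (-28 - 105)*(-10 + 68) = -133*58 = -7714)
R(s, -38) - 33578 = (-7714 - 1*(-38)) - 33578 = (-7714 + 38) - 33578 = -7676 - 33578 = -41254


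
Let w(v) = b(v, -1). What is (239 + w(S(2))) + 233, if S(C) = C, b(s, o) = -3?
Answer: 469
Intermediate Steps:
w(v) = -3
(239 + w(S(2))) + 233 = (239 - 3) + 233 = 236 + 233 = 469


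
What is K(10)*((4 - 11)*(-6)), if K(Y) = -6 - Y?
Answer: -672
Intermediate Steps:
K(10)*((4 - 11)*(-6)) = (-6 - 1*10)*((4 - 11)*(-6)) = (-6 - 10)*(-7*(-6)) = -16*42 = -672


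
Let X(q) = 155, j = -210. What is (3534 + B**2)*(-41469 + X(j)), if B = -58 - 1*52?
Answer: -645903076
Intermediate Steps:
B = -110 (B = -58 - 52 = -110)
(3534 + B**2)*(-41469 + X(j)) = (3534 + (-110)**2)*(-41469 + 155) = (3534 + 12100)*(-41314) = 15634*(-41314) = -645903076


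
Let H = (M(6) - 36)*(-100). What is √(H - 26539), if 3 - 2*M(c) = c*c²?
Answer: I*√12289 ≈ 110.86*I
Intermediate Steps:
M(c) = 3/2 - c³/2 (M(c) = 3/2 - c*c²/2 = 3/2 - c³/2)
H = 14250 (H = ((3/2 - ½*6³) - 36)*(-100) = ((3/2 - ½*216) - 36)*(-100) = ((3/2 - 108) - 36)*(-100) = (-213/2 - 36)*(-100) = -285/2*(-100) = 14250)
√(H - 26539) = √(14250 - 26539) = √(-12289) = I*√12289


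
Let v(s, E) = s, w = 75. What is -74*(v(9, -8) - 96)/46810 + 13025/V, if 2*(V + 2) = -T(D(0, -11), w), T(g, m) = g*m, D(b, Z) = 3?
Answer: -608963099/5359745 ≈ -113.62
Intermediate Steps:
V = -229/2 (V = -2 + (-3*75)/2 = -2 + (-1*225)/2 = -2 + (½)*(-225) = -2 - 225/2 = -229/2 ≈ -114.50)
-74*(v(9, -8) - 96)/46810 + 13025/V = -74*(9 - 96)/46810 + 13025/(-229/2) = -74*(-87)*(1/46810) + 13025*(-2/229) = 6438*(1/46810) - 26050/229 = 3219/23405 - 26050/229 = -608963099/5359745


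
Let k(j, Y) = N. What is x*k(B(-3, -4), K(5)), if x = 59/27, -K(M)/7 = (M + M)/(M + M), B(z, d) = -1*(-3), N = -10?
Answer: -590/27 ≈ -21.852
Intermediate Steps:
B(z, d) = 3
K(M) = -7 (K(M) = -7*(M + M)/(M + M) = -7*2*M/(2*M) = -7*2*M*1/(2*M) = -7*1 = -7)
k(j, Y) = -10
x = 59/27 (x = 59*(1/27) = 59/27 ≈ 2.1852)
x*k(B(-3, -4), K(5)) = (59/27)*(-10) = -590/27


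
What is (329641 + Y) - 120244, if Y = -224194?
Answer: -14797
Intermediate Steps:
(329641 + Y) - 120244 = (329641 - 224194) - 120244 = 105447 - 120244 = -14797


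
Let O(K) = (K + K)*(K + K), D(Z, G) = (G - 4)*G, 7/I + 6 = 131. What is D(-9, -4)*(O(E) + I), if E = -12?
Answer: 2304224/125 ≈ 18434.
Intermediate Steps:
I = 7/125 (I = 7/(-6 + 131) = 7/125 ≈ 0.056000)
D(Z, G) = G*(-4 + G) (D(Z, G) = (-4 + G)*G = G*(-4 + G))
O(K) = 4*K² (O(K) = (2*K)*(2*K) = 4*K²)
D(-9, -4)*(O(E) + I) = (-4*(-4 - 4))*(4*(-12)² + 7/125) = (-4*(-8))*(4*144 + 7/125) = 32*(576 + 7/125) = 32*(72007/125) = 2304224/125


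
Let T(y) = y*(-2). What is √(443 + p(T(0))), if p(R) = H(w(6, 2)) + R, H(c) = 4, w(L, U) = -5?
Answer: √447 ≈ 21.142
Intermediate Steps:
T(y) = -2*y
p(R) = 4 + R
√(443 + p(T(0))) = √(443 + (4 - 2*0)) = √(443 + (4 + 0)) = √(443 + 4) = √447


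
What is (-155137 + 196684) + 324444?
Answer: 365991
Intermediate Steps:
(-155137 + 196684) + 324444 = 41547 + 324444 = 365991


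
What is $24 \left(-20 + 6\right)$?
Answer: $-336$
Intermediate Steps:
$24 \left(-20 + 6\right) = 24 \left(-14\right) = -336$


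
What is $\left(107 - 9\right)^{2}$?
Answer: $9604$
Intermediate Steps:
$\left(107 - 9\right)^{2} = 98^{2} = 9604$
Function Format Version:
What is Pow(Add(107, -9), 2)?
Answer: 9604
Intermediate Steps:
Pow(Add(107, -9), 2) = Pow(98, 2) = 9604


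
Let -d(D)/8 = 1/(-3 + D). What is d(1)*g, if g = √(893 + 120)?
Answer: 4*√1013 ≈ 127.31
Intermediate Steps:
d(D) = -8/(-3 + D)
g = √1013 ≈ 31.828
d(1)*g = (-8/(-3 + 1))*√1013 = (-8/(-2))*√1013 = (-8*(-½))*√1013 = 4*√1013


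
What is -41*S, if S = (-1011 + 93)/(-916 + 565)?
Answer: -1394/13 ≈ -107.23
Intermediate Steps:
S = 34/13 (S = -918/(-351) = -918*(-1/351) = 34/13 ≈ 2.6154)
-41*S = -41*34/13 = -1394/13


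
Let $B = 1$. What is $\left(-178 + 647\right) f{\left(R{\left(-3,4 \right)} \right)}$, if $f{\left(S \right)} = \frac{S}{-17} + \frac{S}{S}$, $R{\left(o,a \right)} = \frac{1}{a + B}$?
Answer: $\frac{39396}{85} \approx 463.48$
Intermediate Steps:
$R{\left(o,a \right)} = \frac{1}{1 + a}$ ($R{\left(o,a \right)} = \frac{1}{a + 1} = \frac{1}{1 + a}$)
$f{\left(S \right)} = 1 - \frac{S}{17}$ ($f{\left(S \right)} = S \left(- \frac{1}{17}\right) + 1 = - \frac{S}{17} + 1 = 1 - \frac{S}{17}$)
$\left(-178 + 647\right) f{\left(R{\left(-3,4 \right)} \right)} = \left(-178 + 647\right) \left(1 - \frac{1}{17 \left(1 + 4\right)}\right) = 469 \left(1 - \frac{1}{17 \cdot 5}\right) = 469 \left(1 - \frac{1}{85}\right) = 469 \cdot \frac{84}{85} = \frac{39396}{85}$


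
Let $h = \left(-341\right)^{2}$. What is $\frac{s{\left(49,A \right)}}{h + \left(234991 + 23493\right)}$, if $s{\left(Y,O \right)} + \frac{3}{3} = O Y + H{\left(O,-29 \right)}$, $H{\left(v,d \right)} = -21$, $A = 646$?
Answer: $\frac{31632}{374765} \approx 0.084405$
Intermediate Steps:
$h = 116281$
$s{\left(Y,O \right)} = -22 + O Y$ ($s{\left(Y,O \right)} = -1 + \left(O Y - 21\right) = -1 + \left(-21 + O Y\right) = -22 + O Y$)
$\frac{s{\left(49,A \right)}}{h + \left(234991 + 23493\right)} = \frac{-22 + 646 \cdot 49}{116281 + \left(234991 + 23493\right)} = \frac{-22 + 31654}{116281 + 258484} = \frac{31632}{374765}$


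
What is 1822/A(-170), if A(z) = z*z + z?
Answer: 911/14365 ≈ 0.063418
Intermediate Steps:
A(z) = z + z² (A(z) = z² + z = z + z²)
1822/A(-170) = 1822/((-170*(1 - 170))) = 1822/((-170*(-169))) = 1822/28730 = 1822*(1/28730) = 911/14365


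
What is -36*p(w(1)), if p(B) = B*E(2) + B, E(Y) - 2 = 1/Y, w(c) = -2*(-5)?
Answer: -1260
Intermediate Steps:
w(c) = 10
E(Y) = 2 + 1/Y
p(B) = 7*B/2 (p(B) = B*(2 + 1/2) + B = B*(2 + ½) + B = B*(5/2) + B = 5*B/2 + B = 7*B/2)
-36*p(w(1)) = -126*10 = -36*35 = -1260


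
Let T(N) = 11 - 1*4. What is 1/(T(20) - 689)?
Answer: -1/682 ≈ -0.0014663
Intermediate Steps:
T(N) = 7 (T(N) = 11 - 4 = 7)
1/(T(20) - 689) = 1/(7 - 689) = 1/(-682) = -1/682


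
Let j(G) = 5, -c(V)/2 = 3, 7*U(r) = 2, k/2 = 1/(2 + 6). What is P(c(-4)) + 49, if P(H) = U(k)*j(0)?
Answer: 353/7 ≈ 50.429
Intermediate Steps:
k = ¼ (k = 2/(2 + 6) = 2/8 = 2*(⅛) = ¼ ≈ 0.25000)
U(r) = 2/7 (U(r) = (⅐)*2 = 2/7)
c(V) = -6 (c(V) = -2*3 = -6)
P(H) = 10/7 (P(H) = (2/7)*5 = 10/7)
P(c(-4)) + 49 = 10/7 + 49 = 353/7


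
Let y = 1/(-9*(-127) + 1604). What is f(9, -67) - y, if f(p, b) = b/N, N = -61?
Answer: 183988/167567 ≈ 1.0980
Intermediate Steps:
f(p, b) = -b/61 (f(p, b) = b/(-61) = b*(-1/61) = -b/61)
y = 1/2747 (y = 1/(1143 + 1604) = 1/2747 ≈ 0.00036403)
f(9, -67) - y = -1/61*(-67) - 1*1/2747 = 67/61 - 1/2747 = 183988/167567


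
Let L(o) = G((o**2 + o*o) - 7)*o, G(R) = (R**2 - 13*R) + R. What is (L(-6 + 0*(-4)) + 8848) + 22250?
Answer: 10428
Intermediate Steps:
G(R) = R**2 - 12*R
L(o) = o*(-19 + 2*o**2)*(-7 + 2*o**2) (L(o) = (((o**2 + o*o) - 7)*(-12 + ((o**2 + o*o) - 7)))*o = (((o**2 + o**2) - 7)*(-12 + ((o**2 + o**2) - 7)))*o = ((2*o**2 - 7)*(-12 + (2*o**2 - 7)))*o = ((-7 + 2*o**2)*(-12 + (-7 + 2*o**2)))*o = ((-7 + 2*o**2)*(-19 + 2*o**2))*o = ((-19 + 2*o**2)*(-7 + 2*o**2))*o = o*(-19 + 2*o**2)*(-7 + 2*o**2))
(L(-6 + 0*(-4)) + 8848) + 22250 = ((-6 + 0*(-4))*(133 - 52*(-6 + 0*(-4))**2 + 4*(-6 + 0*(-4))**4) + 8848) + 22250 = ((-6 + 0)*(133 - 52*(-6 + 0)**2 + 4*(-6 + 0)**4) + 8848) + 22250 = (-6*(133 - 52*(-6)**2 + 4*(-6)**4) + 8848) + 22250 = (-6*(133 - 52*36 + 4*1296) + 8848) + 22250 = (-6*(133 - 1872 + 5184) + 8848) + 22250 = (-6*3445 + 8848) + 22250 = (-20670 + 8848) + 22250 = -11822 + 22250 = 10428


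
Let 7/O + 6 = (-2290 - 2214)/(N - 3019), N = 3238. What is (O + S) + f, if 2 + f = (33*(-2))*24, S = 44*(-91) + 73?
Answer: -32099439/5818 ≈ -5517.3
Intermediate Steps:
S = -3931 (S = -4004 + 73 = -3931)
O = -1533/5818 (O = 7/(-6 + (-2290 - 2214)/(3238 - 3019)) = 7/(-6 - 4504/219) = 7/(-5818/219) = 7*(-219/5818) = -1533/5818 ≈ -0.26349)
f = -1586 (f = -2 + (33*(-2))*24 = -2 - 66*24 = -2 - 1584 = -1586)
(O + S) + f = (-1533/5818 - 3931) - 1586 = -22872091/5818 - 1586 = -32099439/5818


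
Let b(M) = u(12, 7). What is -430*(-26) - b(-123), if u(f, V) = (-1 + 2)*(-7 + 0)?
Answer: 11187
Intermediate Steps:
u(f, V) = -7 (u(f, V) = 1*(-7) = -7)
b(M) = -7
-430*(-26) - b(-123) = -430*(-26) - 1*(-7) = 11180 + 7 = 11187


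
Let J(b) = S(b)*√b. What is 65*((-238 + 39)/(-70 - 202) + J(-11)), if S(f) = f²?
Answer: 12935/272 + 7865*I*√11 ≈ 47.555 + 26085.0*I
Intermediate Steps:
J(b) = b^(5/2) (J(b) = b²*√b = b^(5/2))
65*((-238 + 39)/(-70 - 202) + J(-11)) = 65*((-238 + 39)/(-70 - 202) + (-11)^(5/2)) = 65*(-199/(-272) + 121*I*√11) = 65*(-199*(-1/272) + 121*I*√11) = 65*(199/272 + 121*I*√11) = 12935/272 + 7865*I*√11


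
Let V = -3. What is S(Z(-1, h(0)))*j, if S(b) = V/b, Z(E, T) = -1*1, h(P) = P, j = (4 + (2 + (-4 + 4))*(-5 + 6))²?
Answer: 108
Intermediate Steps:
j = 36 (j = (4 + (2 + 0)*1)² = (4 + 2*1)² = (4 + 2)² = 6² = 36)
Z(E, T) = -1
S(b) = -3/b
S(Z(-1, h(0)))*j = -3/(-1)*36 = -3*(-1)*36 = 3*36 = 108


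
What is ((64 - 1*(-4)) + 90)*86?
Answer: 13588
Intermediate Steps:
((64 - 1*(-4)) + 90)*86 = ((64 + 4) + 90)*86 = (68 + 90)*86 = 158*86 = 13588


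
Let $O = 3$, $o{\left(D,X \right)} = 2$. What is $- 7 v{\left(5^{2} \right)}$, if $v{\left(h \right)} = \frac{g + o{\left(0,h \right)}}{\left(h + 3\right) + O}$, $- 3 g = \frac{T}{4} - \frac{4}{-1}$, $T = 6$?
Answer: $- \frac{7}{186} \approx -0.037634$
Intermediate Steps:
$g = - \frac{11}{6}$ ($g = - \frac{\frac{6}{4} - \frac{4}{-1}}{3} = - \frac{6 \cdot \frac{1}{4} - -4}{3} = - \frac{\frac{3}{2} + 4}{3} = \left(- \frac{1}{3}\right) \frac{11}{2} = - \frac{11}{6} \approx -1.8333$)
$v{\left(h \right)} = \frac{1}{6 \left(6 + h\right)}$ ($v{\left(h \right)} = \frac{- \frac{11}{6} + 2}{\left(h + 3\right) + 3} = \frac{1}{6 \left(\left(3 + h\right) + 3\right)} = \frac{1}{6 \left(6 + h\right)}$)
$- 7 v{\left(5^{2} \right)} = - 7 \frac{1}{6 \left(6 + 5^{2}\right)} = - 7 \frac{1}{6 \left(6 + 25\right)} = - 7 \frac{1}{6 \cdot 31} = - 7 \cdot \frac{1}{6} \cdot \frac{1}{31} = \left(-7\right) \frac{1}{186} = - \frac{7}{186}$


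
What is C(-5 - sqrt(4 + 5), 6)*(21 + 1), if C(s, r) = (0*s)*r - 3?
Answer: -66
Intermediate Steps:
C(s, r) = -3 (C(s, r) = 0*r - 3 = 0 - 3 = -3)
C(-5 - sqrt(4 + 5), 6)*(21 + 1) = -3*(21 + 1) = -3*22 = -66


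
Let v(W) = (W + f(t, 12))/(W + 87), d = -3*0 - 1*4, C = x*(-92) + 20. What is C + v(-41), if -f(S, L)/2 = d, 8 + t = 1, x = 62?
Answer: -261497/46 ≈ -5684.7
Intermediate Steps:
C = -5684 (C = 62*(-92) + 20 = -5704 + 20 = -5684)
d = -4 (d = 0 - 4 = -4)
t = -7 (t = -8 + 1 = -7)
f(S, L) = 8 (f(S, L) = -2*(-4) = 8)
v(W) = (8 + W)/(87 + W) (v(W) = (W + 8)/(W + 87) = (8 + W)/(87 + W))
C + v(-41) = -5684 + (8 - 41)/(87 - 41) = -5684 - 33/46 = -261497/46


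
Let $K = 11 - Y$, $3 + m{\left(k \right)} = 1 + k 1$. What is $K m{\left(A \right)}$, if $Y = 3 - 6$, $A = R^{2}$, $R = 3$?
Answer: $98$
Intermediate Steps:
$A = 9$ ($A = 3^{2} = 9$)
$Y = -3$
$m{\left(k \right)} = -2 + k$ ($m{\left(k \right)} = -3 + \left(1 + k 1\right) = -3 + \left(1 + k\right) = -2 + k$)
$K = 14$ ($K = 11 - -3 = 11 + 3 = 14$)
$K m{\left(A \right)} = 14 \left(-2 + 9\right) = 14 \cdot 7 = 98$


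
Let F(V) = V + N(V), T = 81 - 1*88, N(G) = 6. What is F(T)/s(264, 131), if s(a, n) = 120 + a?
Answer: -1/384 ≈ -0.0026042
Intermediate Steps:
T = -7 (T = 81 - 88 = -7)
F(V) = 6 + V (F(V) = V + 6 = 6 + V)
F(T)/s(264, 131) = (6 - 7)/(120 + 264) = -1/384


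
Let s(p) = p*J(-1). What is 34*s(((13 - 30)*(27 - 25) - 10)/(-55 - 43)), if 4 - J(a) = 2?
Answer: 1496/49 ≈ 30.531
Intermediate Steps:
J(a) = 2 (J(a) = 4 - 1*2 = 4 - 2 = 2)
s(p) = 2*p (s(p) = p*2 = 2*p)
34*s(((13 - 30)*(27 - 25) - 10)/(-55 - 43)) = 34*(2*(((13 - 30)*(27 - 25) - 10)/(-55 - 43))) = 34*(2*((-17*2 - 10)/(-98))) = 34*(2*((-34 - 10)*(-1/98))) = 34*(2*(-44*(-1/98))) = 34*(2*(22/49)) = 34*(44/49) = 1496/49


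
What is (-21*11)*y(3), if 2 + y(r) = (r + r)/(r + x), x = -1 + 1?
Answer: 0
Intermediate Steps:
x = 0
y(r) = 0 (y(r) = -2 + (r + r)/(r + 0) = -2 + (2*r)/r = -2 + 2 = 0)
(-21*11)*y(3) = -21*11*0 = -231*0 = 0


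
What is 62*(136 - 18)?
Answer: 7316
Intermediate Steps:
62*(136 - 18) = 62*118 = 7316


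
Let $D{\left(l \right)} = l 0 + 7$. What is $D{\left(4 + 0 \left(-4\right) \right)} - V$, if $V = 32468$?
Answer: $-32461$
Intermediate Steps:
$D{\left(l \right)} = 7$ ($D{\left(l \right)} = 0 + 7 = 7$)
$D{\left(4 + 0 \left(-4\right) \right)} - V = 7 - 32468 = -32461$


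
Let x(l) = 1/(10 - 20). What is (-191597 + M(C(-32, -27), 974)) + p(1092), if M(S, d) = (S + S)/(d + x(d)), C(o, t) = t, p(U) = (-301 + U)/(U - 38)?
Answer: -1966718060493/10264906 ≈ -1.9160e+5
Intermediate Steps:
p(U) = (-301 + U)/(-38 + U)
x(l) = -⅒ (x(l) = 1/(-10) = -⅒)
M(S, d) = 2*S/(-⅒ + d) (M(S, d) = (S + S)/(d - ⅒) = (2*S)/(-⅒ + d) = 2*S/(-⅒ + d))
(-191597 + M(C(-32, -27), 974)) + p(1092) = (-191597 + 20*(-27)/(-1 + 10*974)) + (-301 + 1092)/(-38 + 1092) = (-191597 + 20*(-27)/(-1 + 9740)) + 791/1054 = (-191597 + 20*(-27)/9739) + (1/1054)*791 = (-191597 + 20*(-27)*(1/9739)) + 791/1054 = (-191597 - 540/9739) + 791/1054 = -1865963723/9739 + 791/1054 = -1966718060493/10264906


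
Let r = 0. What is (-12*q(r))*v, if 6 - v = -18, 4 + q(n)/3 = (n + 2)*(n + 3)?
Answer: -1728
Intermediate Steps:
q(n) = -12 + 3*(2 + n)*(3 + n) (q(n) = -12 + 3*((n + 2)*(n + 3)) = -12 + 3*((2 + n)*(3 + n)) = -12 + 3*(2 + n)*(3 + n))
v = 24 (v = 6 - 1*(-18) = 6 + 18 = 24)
(-12*q(r))*v = -12*(6 + 3*0**2 + 15*0)*24 = -12*(6 + 3*0 + 0)*24 = -12*(6 + 0 + 0)*24 = -12*6*24 = -72*24 = -1728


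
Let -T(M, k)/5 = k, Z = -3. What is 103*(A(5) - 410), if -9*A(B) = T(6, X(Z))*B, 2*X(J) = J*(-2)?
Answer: -124115/3 ≈ -41372.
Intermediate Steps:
X(J) = -J (X(J) = (J*(-2))/2 = (-2*J)/2 = -J)
T(M, k) = -5*k
A(B) = 5*B/3 (A(B) = -(-(-5)*(-3))*B/9 = -(-5*3)*B/9 = -(-5)*B/3 = 5*B/3)
103*(A(5) - 410) = 103*((5/3)*5 - 410) = 103*(25/3 - 410) = 103*(-1205/3) = -124115/3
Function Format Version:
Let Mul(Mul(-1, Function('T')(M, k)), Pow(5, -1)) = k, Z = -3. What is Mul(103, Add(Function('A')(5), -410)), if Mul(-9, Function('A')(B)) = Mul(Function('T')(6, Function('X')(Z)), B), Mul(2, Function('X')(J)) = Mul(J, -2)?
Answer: Rational(-124115, 3) ≈ -41372.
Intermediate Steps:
Function('X')(J) = Mul(-1, J) (Function('X')(J) = Mul(Rational(1, 2), Mul(J, -2)) = Mul(Rational(1, 2), Mul(-2, J)) = Mul(-1, J))
Function('T')(M, k) = Mul(-5, k)
Function('A')(B) = Mul(Rational(5, 3), B) (Function('A')(B) = Mul(Rational(-1, 9), Mul(Mul(-5, Mul(-1, -3)), B)) = Mul(Rational(-1, 9), Mul(Mul(-5, 3), B)) = Mul(Rational(-1, 9), Mul(-15, B)) = Mul(Rational(5, 3), B))
Mul(103, Add(Function('A')(5), -410)) = Mul(103, Add(Mul(Rational(5, 3), 5), -410)) = Mul(103, Add(Rational(25, 3), -410)) = Mul(103, Rational(-1205, 3)) = Rational(-124115, 3)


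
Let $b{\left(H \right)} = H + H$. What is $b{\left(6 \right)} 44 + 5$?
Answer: $533$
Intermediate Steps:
$b{\left(H \right)} = 2 H$
$b{\left(6 \right)} 44 + 5 = 2 \cdot 6 \cdot 44 + 5 = 12 \cdot 44 + 5 = 528 + 5 = 533$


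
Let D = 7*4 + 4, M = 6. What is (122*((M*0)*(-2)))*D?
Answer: 0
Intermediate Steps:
D = 32 (D = 28 + 4 = 32)
(122*((M*0)*(-2)))*D = (122*((6*0)*(-2)))*32 = (122*(0*(-2)))*32 = (122*0)*32 = 0*32 = 0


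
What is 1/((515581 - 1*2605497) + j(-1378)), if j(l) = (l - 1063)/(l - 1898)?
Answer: -3276/6846562375 ≈ -4.7849e-7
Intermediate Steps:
j(l) = (-1063 + l)/(-1898 + l)
1/((515581 - 1*2605497) + j(-1378)) = 1/((515581 - 1*2605497) + (-1063 - 1378)/(-1898 - 1378)) = 1/((515581 - 2605497) - 2441/(-3276)) = 1/(-2089916 - 1/3276*(-2441)) = 1/(-2089916 + 2441/3276) = 1/(-6846562375/3276) = -3276/6846562375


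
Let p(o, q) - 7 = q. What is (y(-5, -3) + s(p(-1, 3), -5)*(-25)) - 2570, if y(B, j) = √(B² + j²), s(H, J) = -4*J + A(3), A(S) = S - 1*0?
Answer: -3145 + √34 ≈ -3139.2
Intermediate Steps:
A(S) = S (A(S) = S + 0 = S)
p(o, q) = 7 + q
s(H, J) = 3 - 4*J (s(H, J) = -4*J + 3 = 3 - 4*J)
(y(-5, -3) + s(p(-1, 3), -5)*(-25)) - 2570 = (√((-5)² + (-3)²) + (3 - 4*(-5))*(-25)) - 2570 = (√(25 + 9) + (3 + 20)*(-25)) - 2570 = (√34 + 23*(-25)) - 2570 = (√34 - 575) - 2570 = (-575 + √34) - 2570 = -3145 + √34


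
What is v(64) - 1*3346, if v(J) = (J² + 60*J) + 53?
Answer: 4643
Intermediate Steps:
v(J) = 53 + J² + 60*J
v(64) - 1*3346 = (53 + 64² + 60*64) - 1*3346 = (53 + 4096 + 3840) - 3346 = 7989 - 3346 = 4643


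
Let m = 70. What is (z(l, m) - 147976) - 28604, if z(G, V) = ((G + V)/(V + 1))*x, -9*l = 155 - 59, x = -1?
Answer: -37611718/213 ≈ -1.7658e+5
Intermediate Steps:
l = -32/3 (l = -(155 - 59)/9 = -⅑*96 = -32/3 ≈ -10.667)
z(G, V) = -(G + V)/(1 + V) (z(G, V) = ((G + V)/(V + 1))*(-1) = ((G + V)/(1 + V))*(-1) = -(G + V)/(1 + V))
(z(l, m) - 147976) - 28604 = ((-1*(-32/3) - 1*70)/(1 + 70) - 147976) - 28604 = ((32/3 - 70)/71 - 147976) - 28604 = ((1/71)*(-178/3) - 147976) - 28604 = (-178/213 - 147976) - 28604 = -31519066/213 - 28604 = -37611718/213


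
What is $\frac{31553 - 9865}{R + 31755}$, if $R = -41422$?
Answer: $- \frac{21688}{9667} \approx -2.2435$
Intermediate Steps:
$\frac{31553 - 9865}{R + 31755} = \frac{31553 - 9865}{-41422 + 31755} = \frac{21688}{-9667} = 21688 \left(- \frac{1}{9667}\right) = - \frac{21688}{9667}$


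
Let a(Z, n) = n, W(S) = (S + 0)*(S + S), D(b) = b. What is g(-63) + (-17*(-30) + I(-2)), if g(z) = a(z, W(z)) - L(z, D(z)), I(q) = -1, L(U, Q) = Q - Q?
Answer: 8447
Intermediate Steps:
L(U, Q) = 0
W(S) = 2*S² (W(S) = S*(2*S) = 2*S²)
g(z) = 2*z² (g(z) = 2*z² - 1*0 = 2*z² + 0 = 2*z²)
g(-63) + (-17*(-30) + I(-2)) = 2*(-63)² + (-17*(-30) - 1) = 2*3969 + (510 - 1) = 7938 + 509 = 8447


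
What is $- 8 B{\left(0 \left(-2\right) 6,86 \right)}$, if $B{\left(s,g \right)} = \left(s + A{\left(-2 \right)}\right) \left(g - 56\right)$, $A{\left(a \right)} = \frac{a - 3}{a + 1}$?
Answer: $-1200$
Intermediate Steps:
$A{\left(a \right)} = \frac{-3 + a}{1 + a}$
$B{\left(s,g \right)} = \left(-56 + g\right) \left(5 + s\right)$ ($B{\left(s,g \right)} = \left(s + \frac{-3 - 2}{1 - 2}\right) \left(g - 56\right) = \left(s + \frac{1}{-1} \left(-5\right)\right) \left(-56 + g\right) = \left(s - -5\right) \left(-56 + g\right) = \left(s + 5\right) \left(-56 + g\right) = \left(5 + s\right) \left(-56 + g\right) = \left(-56 + g\right) \left(5 + s\right)$)
$- 8 B{\left(0 \left(-2\right) 6,86 \right)} = - 8 \left(-280 - 56 \cdot 0 \left(-2\right) 6 + 5 \cdot 86 + 86 \cdot 0 \left(-2\right) 6\right) = - 8 \left(-280 - 56 \cdot 0 \cdot 6 + 430 + 86 \cdot 0 \cdot 6\right) = - 8 \left(-280 - 0 + 430 + 86 \cdot 0\right) = - 8 \left(-280 + 0 + 430 + 0\right) = \left(-8\right) 150 = -1200$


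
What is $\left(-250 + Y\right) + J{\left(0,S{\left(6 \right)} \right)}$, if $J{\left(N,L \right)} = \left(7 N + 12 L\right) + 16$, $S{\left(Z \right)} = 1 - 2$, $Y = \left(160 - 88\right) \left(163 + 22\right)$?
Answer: $13074$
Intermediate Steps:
$Y = 13320$ ($Y = 72 \cdot 185 = 13320$)
$S{\left(Z \right)} = -1$ ($S{\left(Z \right)} = 1 - 2 = -1$)
$J{\left(N,L \right)} = 16 + 7 N + 12 L$
$\left(-250 + Y\right) + J{\left(0,S{\left(6 \right)} \right)} = \left(-250 + 13320\right) + \left(16 + 7 \cdot 0 + 12 \left(-1\right)\right) = 13070 + \left(16 + 0 - 12\right) = 13070 + 4 = 13074$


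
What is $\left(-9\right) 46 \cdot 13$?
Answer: $-5382$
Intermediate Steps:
$\left(-9\right) 46 \cdot 13 = \left(-414\right) 13 = -5382$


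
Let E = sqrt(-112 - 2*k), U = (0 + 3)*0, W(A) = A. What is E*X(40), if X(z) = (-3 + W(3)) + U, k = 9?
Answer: 0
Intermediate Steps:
U = 0 (U = 3*0 = 0)
E = I*sqrt(130) (E = sqrt(-112 - 2*9) = sqrt(-112 - 18) = sqrt(-130) = I*sqrt(130) ≈ 11.402*I)
X(z) = 0 (X(z) = (-3 + 3) + 0 = 0 + 0 = 0)
E*X(40) = (I*sqrt(130))*0 = 0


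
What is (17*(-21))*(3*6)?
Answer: -6426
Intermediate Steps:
(17*(-21))*(3*6) = -357*18 = -6426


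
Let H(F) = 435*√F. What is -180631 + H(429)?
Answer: -180631 + 435*√429 ≈ -1.7162e+5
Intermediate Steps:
-180631 + H(429) = -180631 + 435*√429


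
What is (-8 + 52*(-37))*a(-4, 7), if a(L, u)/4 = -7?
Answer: 54096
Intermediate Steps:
a(L, u) = -28 (a(L, u) = 4*(-7) = -28)
(-8 + 52*(-37))*a(-4, 7) = (-8 + 52*(-37))*(-28) = (-8 - 1924)*(-28) = -1932*(-28) = 54096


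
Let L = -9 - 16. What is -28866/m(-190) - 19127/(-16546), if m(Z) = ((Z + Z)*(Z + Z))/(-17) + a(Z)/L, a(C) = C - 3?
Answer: 271972869613/59676772574 ≈ 4.5574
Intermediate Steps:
a(C) = -3 + C
L = -25
m(Z) = 3/25 - 4*Z²/17 - Z/25 (m(Z) = ((Z + Z)*(Z + Z))/(-17) + (-3 + Z)/(-25) = ((2*Z)*(2*Z))*(-1/17) + (-3 + Z)*(-1/25) = (4*Z²)*(-1/17) + (3/25 - Z/25) = -4*Z²/17 + (3/25 - Z/25) = 3/25 - 4*Z²/17 - Z/25)
-28866/m(-190) - 19127/(-16546) = -28866/(3/25 - 4/17*(-190)² - 1/25*(-190)) - 19127/(-16546) = -28866/(3/25 - 4/17*36100 + 38/5) - 19127*(-1/16546) = -28866/(3/25 - 144400/17 + 38/5) + 19127/16546 = -28866/(-3606719/425) + 19127/16546 = -28866*(-425/3606719) + 19127/16546 = 12268050/3606719 + 19127/16546 = 271972869613/59676772574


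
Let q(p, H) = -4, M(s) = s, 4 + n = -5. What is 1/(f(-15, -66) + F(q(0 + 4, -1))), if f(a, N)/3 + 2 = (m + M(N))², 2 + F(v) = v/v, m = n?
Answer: 1/16868 ≈ 5.9284e-5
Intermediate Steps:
n = -9 (n = -4 - 5 = -9)
m = -9
F(v) = -1 (F(v) = -2 + v/v = -2 + 1 = -1)
f(a, N) = -6 + 3*(-9 + N)²
1/(f(-15, -66) + F(q(0 + 4, -1))) = 1/((-6 + 3*(-9 - 66)²) - 1) = 1/((-6 + 3*(-75)²) - 1) = 1/((-6 + 3*5625) - 1) = 1/((-6 + 16875) - 1) = 1/(16869 - 1) = 1/16868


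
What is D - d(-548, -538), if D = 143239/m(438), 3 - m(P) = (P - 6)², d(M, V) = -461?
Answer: 85889042/186621 ≈ 460.23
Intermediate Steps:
m(P) = 3 - (-6 + P)² (m(P) = 3 - (P - 6)² = 3 - (-6 + P)²)
D = -143239/186621 (D = 143239/(3 - (-6 + 438)²) = 143239/(3 - 1*432²) = 143239/(3 - 1*186624) = 143239/(3 - 186624) = 143239/(-186621) = 143239*(-1/186621) = -143239/186621 ≈ -0.76754)
D - d(-548, -538) = -143239/186621 - 1*(-461) = -143239/186621 + 461 = 85889042/186621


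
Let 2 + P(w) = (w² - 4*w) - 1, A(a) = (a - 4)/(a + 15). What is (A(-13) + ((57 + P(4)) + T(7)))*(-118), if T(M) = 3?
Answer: -5723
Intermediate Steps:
A(a) = (-4 + a)/(15 + a)
P(w) = -3 + w² - 4*w (P(w) = -2 + ((w² - 4*w) - 1) = -2 + (-1 + w² - 4*w) = -3 + w² - 4*w)
(A(-13) + ((57 + P(4)) + T(7)))*(-118) = ((-4 - 13)/(15 - 13) + ((57 + (-3 + 4² - 4*4)) + 3))*(-118) = (-17/2 + ((57 + (-3 + 16 - 16)) + 3))*(-118) = ((½)*(-17) + ((57 - 3) + 3))*(-118) = (-17/2 + (54 + 3))*(-118) = (-17/2 + 57)*(-118) = (97/2)*(-118) = -5723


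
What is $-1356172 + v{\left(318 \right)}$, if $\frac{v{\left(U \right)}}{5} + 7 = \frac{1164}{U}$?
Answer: $- \frac{71878001}{53} \approx -1.3562 \cdot 10^{6}$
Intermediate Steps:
$v{\left(U \right)} = -35 + \frac{5820}{U}$ ($v{\left(U \right)} = -35 + 5 \frac{1164}{U} = -35 + \frac{5820}{U}$)
$-1356172 + v{\left(318 \right)} = -1356172 - \left(35 - \frac{5820}{318}\right) = -1356172 + \left(-35 + 5820 \cdot \frac{1}{318}\right) = -1356172 + \left(-35 + \frac{970}{53}\right) = -1356172 - \frac{885}{53} = - \frac{71878001}{53}$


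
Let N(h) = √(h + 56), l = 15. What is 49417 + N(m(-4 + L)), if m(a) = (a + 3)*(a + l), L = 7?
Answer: 49417 + 2*√41 ≈ 49430.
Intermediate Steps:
m(a) = (3 + a)*(15 + a) (m(a) = (a + 3)*(a + 15) = (3 + a)*(15 + a))
N(h) = √(56 + h)
49417 + N(m(-4 + L)) = 49417 + √(56 + (45 + (-4 + 7)² + 18*(-4 + 7))) = 49417 + √(56 + (45 + 3² + 18*3)) = 49417 + √(56 + (45 + 9 + 54)) = 49417 + √(56 + 108) = 49417 + √164 = 49417 + 2*√41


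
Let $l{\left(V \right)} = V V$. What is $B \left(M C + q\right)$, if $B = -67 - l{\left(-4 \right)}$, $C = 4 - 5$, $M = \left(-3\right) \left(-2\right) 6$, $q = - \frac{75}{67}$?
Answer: $\frac{206421}{67} \approx 3080.9$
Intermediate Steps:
$q = - \frac{75}{67}$ ($q = \left(-75\right) \frac{1}{67} = - \frac{75}{67} \approx -1.1194$)
$l{\left(V \right)} = V^{2}$
$M = 36$ ($M = 6 \cdot 6 = 36$)
$C = -1$
$B = -83$ ($B = -67 - \left(-4\right)^{2} = -67 - 16 = -83$)
$B \left(M C + q\right) = - 83 \left(36 \left(-1\right) - \frac{75}{67}\right) = - 83 \left(-36 - \frac{75}{67}\right) = \left(-83\right) \left(- \frac{2487}{67}\right) = \frac{206421}{67}$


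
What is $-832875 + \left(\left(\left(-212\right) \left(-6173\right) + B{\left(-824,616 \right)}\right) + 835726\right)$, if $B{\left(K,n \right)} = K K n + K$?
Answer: $419559919$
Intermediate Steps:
$B{\left(K,n \right)} = K + n K^{2}$ ($B{\left(K,n \right)} = K^{2} n + K = n K^{2} + K = K + n K^{2}$)
$-832875 + \left(\left(\left(-212\right) \left(-6173\right) + B{\left(-824,616 \right)}\right) + 835726\right) = -832875 - \left(-2144402 + 824 \left(1 - 507584\right)\right) = -832875 + \left(\left(1308676 - -418248392\right) + 835726\right) = -832875 + \left(\left(1308676 + 418248392\right) + 835726\right) = -832875 + \left(419557068 + 835726\right) = -832875 + 420392794 = 419559919$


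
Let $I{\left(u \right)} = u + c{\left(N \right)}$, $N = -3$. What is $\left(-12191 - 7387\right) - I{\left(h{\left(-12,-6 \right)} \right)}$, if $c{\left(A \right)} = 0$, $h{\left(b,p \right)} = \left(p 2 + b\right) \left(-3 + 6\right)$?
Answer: $-19506$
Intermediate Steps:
$h{\left(b,p \right)} = 3 b + 6 p$ ($h{\left(b,p \right)} = \left(2 p + b\right) 3 = \left(b + 2 p\right) 3 = 3 b + 6 p$)
$I{\left(u \right)} = u$ ($I{\left(u \right)} = u + 0 = u$)
$\left(-12191 - 7387\right) - I{\left(h{\left(-12,-6 \right)} \right)} = \left(-12191 - 7387\right) - \left(3 \left(-12\right) + 6 \left(-6\right)\right) = \left(-12191 - 7387\right) - \left(-36 - 36\right) = -19578 - -72 = -19578 + 72 = -19506$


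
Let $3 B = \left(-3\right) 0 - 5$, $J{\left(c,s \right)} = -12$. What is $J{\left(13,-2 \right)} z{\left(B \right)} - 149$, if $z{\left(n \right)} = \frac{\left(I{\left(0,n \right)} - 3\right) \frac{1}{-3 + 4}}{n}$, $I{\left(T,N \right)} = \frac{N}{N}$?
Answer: $- \frac{817}{5} \approx -163.4$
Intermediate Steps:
$I{\left(T,N \right)} = 1$
$B = - \frac{5}{3}$ ($B = \frac{\left(-3\right) 0 - 5}{3} = \frac{0 - 5}{3} = \frac{1}{3} \left(-5\right) = - \frac{5}{3} \approx -1.6667$)
$z{\left(n \right)} = - \frac{2}{n}$ ($z{\left(n \right)} = \frac{\left(1 - 3\right) \frac{1}{-3 + 4}}{n} = \frac{\left(-2\right) 1^{-1}}{n} = \frac{\left(-2\right) 1}{n} = - \frac{2}{n}$)
$J{\left(13,-2 \right)} z{\left(B \right)} - 149 = - 12 \left(- \frac{2}{- \frac{5}{3}}\right) - 149 = - 12 \left(\left(-2\right) \left(- \frac{3}{5}\right)\right) - 149 = \left(-12\right) \frac{6}{5} - 149 = - \frac{72}{5} - 149 = - \frac{817}{5}$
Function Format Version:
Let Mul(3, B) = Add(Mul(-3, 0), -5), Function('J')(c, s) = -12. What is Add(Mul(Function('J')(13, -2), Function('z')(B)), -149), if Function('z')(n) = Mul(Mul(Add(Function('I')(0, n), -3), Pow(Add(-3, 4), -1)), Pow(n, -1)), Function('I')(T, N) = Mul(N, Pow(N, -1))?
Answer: Rational(-817, 5) ≈ -163.40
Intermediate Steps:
Function('I')(T, N) = 1
B = Rational(-5, 3) (B = Mul(Rational(1, 3), Add(Mul(-3, 0), -5)) = Mul(Rational(1, 3), Add(0, -5)) = Mul(Rational(1, 3), -5) = Rational(-5, 3) ≈ -1.6667)
Function('z')(n) = Mul(-2, Pow(n, -1)) (Function('z')(n) = Mul(Mul(Add(1, -3), Pow(Add(-3, 4), -1)), Pow(n, -1)) = Mul(Mul(-2, Pow(1, -1)), Pow(n, -1)) = Mul(Mul(-2, 1), Pow(n, -1)) = Mul(-2, Pow(n, -1)))
Add(Mul(Function('J')(13, -2), Function('z')(B)), -149) = Add(Mul(-12, Mul(-2, Pow(Rational(-5, 3), -1))), -149) = Add(Mul(-12, Mul(-2, Rational(-3, 5))), -149) = Add(Mul(-12, Rational(6, 5)), -149) = Add(Rational(-72, 5), -149) = Rational(-817, 5)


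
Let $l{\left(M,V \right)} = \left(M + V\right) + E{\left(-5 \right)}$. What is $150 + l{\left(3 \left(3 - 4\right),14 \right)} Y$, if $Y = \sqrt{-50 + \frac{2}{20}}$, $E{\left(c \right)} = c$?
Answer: $150 + \frac{3 i \sqrt{4990}}{5} \approx 150.0 + 42.384 i$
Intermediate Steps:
$l{\left(M,V \right)} = -5 + M + V$ ($l{\left(M,V \right)} = \left(M + V\right) - 5 = -5 + M + V$)
$Y = \frac{i \sqrt{4990}}{10}$ ($Y = \sqrt{-50 + 2 \cdot \frac{1}{20}} = \sqrt{-50 + \frac{1}{10}} = \sqrt{- \frac{499}{10}} = \frac{i \sqrt{4990}}{10} \approx 7.064 i$)
$150 + l{\left(3 \left(3 - 4\right),14 \right)} Y = 150 + \left(-5 + 3 \left(3 - 4\right) + 14\right) \frac{i \sqrt{4990}}{10} = 150 + \left(-5 + 3 \left(-1\right) + 14\right) \frac{i \sqrt{4990}}{10} = 150 + \left(-5 - 3 + 14\right) \frac{i \sqrt{4990}}{10} = 150 + 6 \frac{i \sqrt{4990}}{10} = 150 + \frac{3 i \sqrt{4990}}{5}$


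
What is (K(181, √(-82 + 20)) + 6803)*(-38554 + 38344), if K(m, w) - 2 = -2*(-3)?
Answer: -1430310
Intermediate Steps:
K(m, w) = 8 (K(m, w) = 2 - 2*(-3) = 2 + 6 = 8)
(K(181, √(-82 + 20)) + 6803)*(-38554 + 38344) = (8 + 6803)*(-38554 + 38344) = 6811*(-210) = -1430310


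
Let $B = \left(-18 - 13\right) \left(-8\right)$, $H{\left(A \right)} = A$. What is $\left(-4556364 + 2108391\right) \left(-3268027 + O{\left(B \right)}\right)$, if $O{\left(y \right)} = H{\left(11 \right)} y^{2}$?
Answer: $6343880413959$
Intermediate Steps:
$B = 248$ ($B = \left(-31\right) \left(-8\right) = 248$)
$O{\left(y \right)} = 11 y^{2}$
$\left(-4556364 + 2108391\right) \left(-3268027 + O{\left(B \right)}\right) = \left(-4556364 + 2108391\right) \left(-3268027 + 11 \cdot 248^{2}\right) = - 2447973 \left(-3268027 + 11 \cdot 61504\right) = - 2447973 \left(-3268027 + 676544\right) = \left(-2447973\right) \left(-2591483\right) = 6343880413959$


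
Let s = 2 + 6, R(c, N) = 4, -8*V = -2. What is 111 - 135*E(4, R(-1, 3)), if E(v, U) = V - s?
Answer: 4629/4 ≈ 1157.3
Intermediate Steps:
V = ¼ (V = -⅛*(-2) = ¼ ≈ 0.25000)
s = 8
E(v, U) = -31/4 (E(v, U) = ¼ - 1*8 = ¼ - 8 = -31/4)
111 - 135*E(4, R(-1, 3)) = 111 - 135*(-31/4) = 111 + 4185/4 = 4629/4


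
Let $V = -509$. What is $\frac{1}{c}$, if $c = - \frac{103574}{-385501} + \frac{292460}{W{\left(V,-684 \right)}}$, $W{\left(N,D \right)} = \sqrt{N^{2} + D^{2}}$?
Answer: $- \frac{14512526860410919}{6355558303566468264294} + \frac{10865694800488115 \sqrt{726937}}{3177779151783234132147} \approx 0.002913$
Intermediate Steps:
$W{\left(N,D \right)} = \sqrt{D^{2} + N^{2}}$
$c = \frac{103574}{385501} + \frac{292460 \sqrt{726937}}{726937}$ ($c = - \frac{103574}{-385501} + \frac{292460}{\sqrt{\left(-684\right)^{2} + \left(-509\right)^{2}}} = \left(-103574\right) \left(- \frac{1}{385501}\right) + \frac{292460}{\sqrt{467856 + 259081}} = \frac{103574}{385501} + \frac{292460}{\sqrt{726937}} = \frac{103574}{385501} + 292460 \frac{\sqrt{726937}}{726937} = \frac{103574}{385501} + \frac{292460 \sqrt{726937}}{726937} \approx 343.29$)
$\frac{1}{c} = \frac{1}{\frac{103574}{385501} + \frac{292460 \sqrt{726937}}{726937}}$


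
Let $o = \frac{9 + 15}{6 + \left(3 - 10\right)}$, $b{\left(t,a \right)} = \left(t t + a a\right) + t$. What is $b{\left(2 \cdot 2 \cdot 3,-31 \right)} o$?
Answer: $-26808$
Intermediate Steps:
$b{\left(t,a \right)} = t + a^{2} + t^{2}$ ($b{\left(t,a \right)} = \left(t^{2} + a^{2}\right) + t = \left(a^{2} + t^{2}\right) + t = t + a^{2} + t^{2}$)
$o = -24$ ($o = \frac{24}{6 + \left(3 - 10\right)} = \frac{24}{6 - 7} = \frac{24}{-1} = 24 \left(-1\right) = -24$)
$b{\left(2 \cdot 2 \cdot 3,-31 \right)} o = \left(2 \cdot 2 \cdot 3 + \left(-31\right)^{2} + \left(2 \cdot 2 \cdot 3\right)^{2}\right) \left(-24\right) = \left(4 \cdot 3 + 961 + \left(4 \cdot 3\right)^{2}\right) \left(-24\right) = \left(12 + 961 + 12^{2}\right) \left(-24\right) = \left(12 + 961 + 144\right) \left(-24\right) = 1117 \left(-24\right) = -26808$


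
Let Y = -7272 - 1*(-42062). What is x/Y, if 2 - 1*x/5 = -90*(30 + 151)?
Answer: 8146/3479 ≈ 2.3415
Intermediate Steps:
Y = 34790 (Y = -7272 + 42062 = 34790)
x = 81460 (x = 10 - (-450)*(30 + 151) = 10 - (-450)*181 = 10 - 5*(-16290) = 10 + 81450 = 81460)
x/Y = 81460/34790 = 81460*(1/34790) = 8146/3479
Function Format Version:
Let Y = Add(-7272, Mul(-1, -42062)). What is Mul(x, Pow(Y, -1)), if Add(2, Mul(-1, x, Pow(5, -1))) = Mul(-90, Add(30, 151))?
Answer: Rational(8146, 3479) ≈ 2.3415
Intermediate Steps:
Y = 34790 (Y = Add(-7272, 42062) = 34790)
x = 81460 (x = Add(10, Mul(-5, Mul(-90, Add(30, 151)))) = Add(10, Mul(-5, Mul(-90, 181))) = Add(10, Mul(-5, -16290)) = Add(10, 81450) = 81460)
Mul(x, Pow(Y, -1)) = Mul(81460, Pow(34790, -1)) = Mul(81460, Rational(1, 34790)) = Rational(8146, 3479)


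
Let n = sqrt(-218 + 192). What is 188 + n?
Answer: 188 + I*sqrt(26) ≈ 188.0 + 5.099*I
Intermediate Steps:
n = I*sqrt(26) (n = sqrt(-26) = I*sqrt(26) ≈ 5.099*I)
188 + n = 188 + I*sqrt(26)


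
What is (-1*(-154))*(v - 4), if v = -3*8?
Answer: -4312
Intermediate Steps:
v = -24
(-1*(-154))*(v - 4) = (-1*(-154))*(-24 - 4) = 154*(-28) = -4312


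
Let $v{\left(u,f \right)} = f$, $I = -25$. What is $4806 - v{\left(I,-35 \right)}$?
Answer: $4841$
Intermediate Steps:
$4806 - v{\left(I,-35 \right)} = 4806 - -35 = 4806 + 35 = 4841$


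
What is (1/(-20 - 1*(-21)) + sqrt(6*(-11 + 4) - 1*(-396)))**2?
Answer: (1 + sqrt(354))**2 ≈ 392.63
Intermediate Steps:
(1/(-20 - 1*(-21)) + sqrt(6*(-11 + 4) - 1*(-396)))**2 = (1/(-20 + 21) + sqrt(6*(-7) + 396))**2 = (1/1 + sqrt(-42 + 396))**2 = (1 + sqrt(354))**2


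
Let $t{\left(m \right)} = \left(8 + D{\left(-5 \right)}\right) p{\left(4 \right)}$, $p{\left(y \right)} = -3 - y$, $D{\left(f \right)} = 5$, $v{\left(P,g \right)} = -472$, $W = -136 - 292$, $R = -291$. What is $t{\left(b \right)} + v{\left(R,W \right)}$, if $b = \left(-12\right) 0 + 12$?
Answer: $-563$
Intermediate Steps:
$W = -428$
$b = 12$ ($b = 0 + 12 = 12$)
$t{\left(m \right)} = -91$ ($t{\left(m \right)} = \left(8 + 5\right) \left(-3 - 4\right) = 13 \left(-3 - 4\right) = 13 \left(-7\right) = -91$)
$t{\left(b \right)} + v{\left(R,W \right)} = -91 - 472 = -563$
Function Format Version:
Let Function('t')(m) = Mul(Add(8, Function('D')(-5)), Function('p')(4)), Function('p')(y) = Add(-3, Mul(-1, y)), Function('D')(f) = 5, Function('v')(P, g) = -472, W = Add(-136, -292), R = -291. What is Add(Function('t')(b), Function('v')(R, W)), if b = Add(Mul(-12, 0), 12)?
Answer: -563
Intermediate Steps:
W = -428
b = 12 (b = Add(0, 12) = 12)
Function('t')(m) = -91 (Function('t')(m) = Mul(Add(8, 5), Add(-3, Mul(-1, 4))) = Mul(13, Add(-3, -4)) = Mul(13, -7) = -91)
Add(Function('t')(b), Function('v')(R, W)) = Add(-91, -472) = -563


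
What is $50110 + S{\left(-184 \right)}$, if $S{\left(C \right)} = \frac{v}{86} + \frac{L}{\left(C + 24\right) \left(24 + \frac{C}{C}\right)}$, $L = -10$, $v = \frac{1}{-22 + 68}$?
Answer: $\frac{19823517089}{395600} \approx 50110.0$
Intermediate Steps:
$v = \frac{1}{46} \approx 0.021739$
$S{\left(C \right)} = \frac{1}{3956} - \frac{10}{600 + 25 C}$ ($S{\left(C \right)} = \frac{1}{46 \cdot 86} - \frac{10}{\left(C + 24\right) \left(24 + \frac{C}{C}\right)} = \frac{1}{46} \cdot \frac{1}{86} - \frac{10}{\left(24 + C\right) \left(24 + 1\right)} = \frac{1}{3956} - \frac{10}{\left(24 + C\right) 25} = \frac{1}{3956} - \frac{10}{600 + 25 C}$)
$50110 + S{\left(-184 \right)} = 50110 + \frac{-7792 + 5 \left(-184\right)}{19780 \left(24 - 184\right)} = 50110 + \frac{-7792 - 920}{19780 \left(-160\right)} = 50110 + \frac{1}{19780} \left(- \frac{1}{160}\right) \left(-8712\right) = 50110 + \frac{1089}{395600} = \frac{19823517089}{395600}$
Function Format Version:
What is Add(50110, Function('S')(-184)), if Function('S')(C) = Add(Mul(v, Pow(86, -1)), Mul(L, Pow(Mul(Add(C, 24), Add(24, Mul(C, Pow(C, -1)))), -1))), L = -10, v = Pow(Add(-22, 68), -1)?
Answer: Rational(19823517089, 395600) ≈ 50110.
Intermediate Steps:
v = Rational(1, 46) (v = Pow(46, -1) = Rational(1, 46) ≈ 0.021739)
Function('S')(C) = Add(Rational(1, 3956), Mul(-10, Pow(Add(600, Mul(25, C)), -1))) (Function('S')(C) = Add(Mul(Rational(1, 46), Pow(86, -1)), Mul(-10, Pow(Mul(Add(C, 24), Add(24, Mul(C, Pow(C, -1)))), -1))) = Add(Mul(Rational(1, 46), Rational(1, 86)), Mul(-10, Pow(Mul(Add(24, C), Add(24, 1)), -1))) = Add(Rational(1, 3956), Mul(-10, Pow(Mul(Add(24, C), 25), -1))) = Add(Rational(1, 3956), Mul(-10, Pow(Add(600, Mul(25, C)), -1))))
Add(50110, Function('S')(-184)) = Add(50110, Mul(Rational(1, 19780), Pow(Add(24, -184), -1), Add(-7792, Mul(5, -184)))) = Add(50110, Mul(Rational(1, 19780), Pow(-160, -1), Add(-7792, -920))) = Add(50110, Mul(Rational(1, 19780), Rational(-1, 160), -8712)) = Add(50110, Rational(1089, 395600)) = Rational(19823517089, 395600)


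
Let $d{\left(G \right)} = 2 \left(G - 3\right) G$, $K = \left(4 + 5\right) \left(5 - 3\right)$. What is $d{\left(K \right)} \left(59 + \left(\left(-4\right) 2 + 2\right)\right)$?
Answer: $28620$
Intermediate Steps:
$K = 18$ ($K = 9 \cdot 2 = 18$)
$d{\left(G \right)} = G \left(-6 + 2 G\right)$ ($d{\left(G \right)} = 2 \left(-3 + G\right) G = \left(-6 + 2 G\right) G = G \left(-6 + 2 G\right)$)
$d{\left(K \right)} \left(59 + \left(\left(-4\right) 2 + 2\right)\right) = 2 \cdot 18 \left(-3 + 18\right) \left(59 + \left(\left(-4\right) 2 + 2\right)\right) = 2 \cdot 18 \cdot 15 \left(59 + \left(-8 + 2\right)\right) = 540 \left(59 - 6\right) = 540 \cdot 53 = 28620$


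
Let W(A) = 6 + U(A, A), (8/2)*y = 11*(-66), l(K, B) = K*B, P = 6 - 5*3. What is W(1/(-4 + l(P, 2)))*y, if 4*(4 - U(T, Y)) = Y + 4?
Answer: -26169/16 ≈ -1635.6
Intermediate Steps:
P = -9 (P = 6 - 15 = -9)
l(K, B) = B*K
y = -363/2 (y = (11*(-66))/4 = (1/4)*(-726) = -363/2 ≈ -181.50)
U(T, Y) = 3 - Y/4 (U(T, Y) = 4 - (Y + 4)/4 = 4 - (4 + Y)/4 = 4 + (-1 - Y/4) = 3 - Y/4)
W(A) = 9 - A/4 (W(A) = 6 + (3 - A/4) = 9 - A/4)
W(1/(-4 + l(P, 2)))*y = (9 - 1/(4*(-4 + 2*(-9))))*(-363/2) = (9 - 1/(4*(-4 - 18)))*(-363/2) = (9 - 1/4/(-22))*(-363/2) = (9 - 1/4*(-1/22))*(-363/2) = (9 + 1/88)*(-363/2) = (793/88)*(-363/2) = -26169/16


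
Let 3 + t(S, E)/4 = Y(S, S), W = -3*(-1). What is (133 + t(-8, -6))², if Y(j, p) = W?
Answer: 17689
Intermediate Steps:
W = 3
Y(j, p) = 3
t(S, E) = 0 (t(S, E) = -12 + 4*3 = -12 + 12 = 0)
(133 + t(-8, -6))² = (133 + 0)² = 133² = 17689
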